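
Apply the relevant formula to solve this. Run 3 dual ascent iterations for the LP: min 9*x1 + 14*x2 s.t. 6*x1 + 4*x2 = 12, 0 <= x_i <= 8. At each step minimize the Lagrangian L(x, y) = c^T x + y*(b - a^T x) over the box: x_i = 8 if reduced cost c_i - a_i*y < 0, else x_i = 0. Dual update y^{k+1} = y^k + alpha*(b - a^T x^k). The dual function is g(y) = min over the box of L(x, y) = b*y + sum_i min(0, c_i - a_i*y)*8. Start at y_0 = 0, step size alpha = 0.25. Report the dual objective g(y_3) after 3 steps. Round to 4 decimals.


Dual ascent for LP: min 9*x1 + 14*x2, 6*x1 + 4*x2 = 12, 0 <= x_i <= 8
Step 1: y^k = 0.0, reduced costs: (9.0, 14.0)
  x^k = (0.0, 0.0), subgradient = b - a^T x = 12.0
  y^{k+1} = 0.0 + 0.25*12.0 = 3.0
Step 2: y^k = 3.0, reduced costs: (-9.0, 2.0)
  x^k = (8.0, 0.0), subgradient = b - a^T x = -36.0
  y^{k+1} = 3.0 + 0.25*-36.0 = -6.0
Step 3: y^k = -6.0, reduced costs: (45.0, 38.0)
  x^k = (0.0, 0.0), subgradient = b - a^T x = 12.0
  y^{k+1} = -6.0 + 0.25*12.0 = -3.0
Dual objective at y_3 = -3.0: reduced costs (27.0, 26.0), box minimizer x = (0.0, 0.0)
g(y_3) = b*y + (c1 - a1*y)*x1 + (c2 - a2*y)*x2 = 12*(-3.0) + 27.0*0.0 + 26.0*0.0 = -36.0 + 0.0 + 0.0 = -36.0


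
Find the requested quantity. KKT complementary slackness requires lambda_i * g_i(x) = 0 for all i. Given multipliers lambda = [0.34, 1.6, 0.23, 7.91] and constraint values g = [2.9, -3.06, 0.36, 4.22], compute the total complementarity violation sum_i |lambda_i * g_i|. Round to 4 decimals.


KKT complementary slackness check:
lambda_1 * g_1 = 0.34 * 2.9 = 0.986
lambda_2 * g_2 = 1.6 * -3.06 = -4.896
lambda_3 * g_3 = 0.23 * 0.36 = 0.0828
lambda_4 * g_4 = 7.91 * 4.22 = 33.3802
Total violation = 0.986 + 4.896 + 0.0828 + 33.3802 = 39.345


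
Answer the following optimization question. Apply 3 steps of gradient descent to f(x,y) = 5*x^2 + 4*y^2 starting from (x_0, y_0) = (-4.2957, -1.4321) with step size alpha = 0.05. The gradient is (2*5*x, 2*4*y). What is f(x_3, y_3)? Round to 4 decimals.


Gradient descent on f(x,y) = 5*x^2 + 4*y^2.
Starting point: (-4.2957, -1.4321), alpha = 0.05
Step 1: grad_x = 2*5*-4.2957 = -42.957, grad_y = 2*4*-1.4321 = -11.4568
  x_1 = -4.2957 - 0.05*-42.957 = -2.1479
  y_1 = -1.4321 - 0.05*-11.4568 = -0.8593
Step 2: grad_x = 2*5*-2.1479 = -21.4785, grad_y = 2*4*-0.8593 = -6.8741
  x_2 = -2.1479 - 0.05*-21.4785 = -1.0739
  y_2 = -0.8593 - 0.05*-6.8741 = -0.5156
Step 3: grad_x = 2*5*-1.0739 = -10.7393, grad_y = 2*4*-0.5156 = -4.1244
  x_3 = -1.0739 - 0.05*-10.7393 = -0.537
  y_3 = -0.5156 - 0.05*-4.1244 = -0.3093
f(-0.537, -0.3093) = 5*(-0.537)^2 + 4*(-0.3093)^2 = 1.8244


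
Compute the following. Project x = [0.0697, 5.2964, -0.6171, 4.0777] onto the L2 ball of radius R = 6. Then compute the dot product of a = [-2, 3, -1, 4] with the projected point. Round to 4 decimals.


Step 1: Compute ||x|| (intermediates to 6 decimals).
||x|| = sqrt(0.0697^2 + 5.2964^2 + (-0.6171)^2 + 4.0777^2) = 6.713059
Step 2: Project.
Since ||x|| > R, scale = R/||x|| = 6/6.713059 = 0.89378, proj(x) = scale * x
proj(x) = [0.062296, 4.733816, -0.551552, 3.644567]
Step 3: Dot product.
a^T * proj(x) = -2*0.062296 + 3*4.733816 - 1*(-0.551552) + 4*3.644567 = 29.2067


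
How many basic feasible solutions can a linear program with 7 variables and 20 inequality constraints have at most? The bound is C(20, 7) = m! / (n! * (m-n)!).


Each vertex corresponds to some choice of n active constraints out of m, so the number of vertices is at most C(m, n) = m! / (n!(m-n)!).
m = 20, n = 7
Numerator: 20 * 19 * 18 * 17 * 16 * 15 * 14
Denominator: 7! = 5040
C(20, 7) = 77520


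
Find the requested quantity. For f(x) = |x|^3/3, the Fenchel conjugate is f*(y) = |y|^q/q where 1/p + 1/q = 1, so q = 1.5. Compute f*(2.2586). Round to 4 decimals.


The conjugate exponent q satisfies 1/p + 1/q = 1.
p = 3, so q = 3/(3 - 1) = 1.5
|y|^q = 2.2586^1.5 = 3.3944
f*(2.2586) = 3.3944 / 1.5 = 2.2629


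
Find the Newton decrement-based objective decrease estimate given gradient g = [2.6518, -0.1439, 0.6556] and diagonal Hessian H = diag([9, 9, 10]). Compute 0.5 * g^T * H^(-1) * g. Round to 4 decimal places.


Step 1: H is diagonal, so H^(-1) * g = [0.2946, -0.016, 0.0656].
Step 2: g^T H^(-1) g = sum_i g_i^2 / H_ii
  = (2.6518)^2/9 + (-0.1439)^2/9 + (0.6556)^2/10
  = 0.7813 + 0.0023 + 0.043 = 0.8266
Step 3: Objective decrease = 0.5 * g^T H^(-1) g = 0.4133


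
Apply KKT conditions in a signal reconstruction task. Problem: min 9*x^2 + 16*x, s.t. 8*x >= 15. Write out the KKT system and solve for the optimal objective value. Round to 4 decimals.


Step 1: Try lambda = 0 (constraint inactive).
x_unc = -16/(2*9) = -0.8889
Check: 8*-0.8889 = -7.1112 < 15 -- violated!
Step 2: Constraint must be active: 8*x = 15
x* = 15/8 = 1.875
lambda = (2*9*1.875 + 16)/8 = 6.2188
Step 3: Compute optimal value.
f(x*) = 9*1.875^2 + 16*1.875 = 61.6406


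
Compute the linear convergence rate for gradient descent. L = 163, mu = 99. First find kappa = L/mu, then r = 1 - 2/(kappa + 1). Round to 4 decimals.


Step 1: Compute the condition number.
kappa = L/mu = 163/99 = 1.6465
Step 2: Compute the convergence rate.
r = 1 - 2/(kappa + 1) = 1 - 2*mu/(L + mu) = (L - mu)/(L + mu) = 64/262 = 0.2443


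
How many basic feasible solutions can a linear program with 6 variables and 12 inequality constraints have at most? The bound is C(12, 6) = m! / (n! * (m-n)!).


Each vertex corresponds to some choice of n active constraints out of m, so the number of vertices is at most C(m, n) = m! / (n!(m-n)!).
m = 12, n = 6
Numerator: 12 * 11 * 10 * 9 * 8 * 7
Denominator: 6! = 720
C(12, 6) = 924


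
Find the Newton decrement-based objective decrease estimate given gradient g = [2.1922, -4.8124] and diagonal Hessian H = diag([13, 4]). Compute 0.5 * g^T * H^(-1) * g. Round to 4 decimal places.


Step 1: H is diagonal, so H^(-1) * g = [0.1686, -1.2031].
Step 2: g^T H^(-1) g = sum_i g_i^2 / H_ii
  = (2.1922)^2/13 + (-4.8124)^2/4
  = 0.3697 + 5.7898 = 6.1595
Step 3: Objective decrease = 0.5 * g^T H^(-1) g = 3.0797


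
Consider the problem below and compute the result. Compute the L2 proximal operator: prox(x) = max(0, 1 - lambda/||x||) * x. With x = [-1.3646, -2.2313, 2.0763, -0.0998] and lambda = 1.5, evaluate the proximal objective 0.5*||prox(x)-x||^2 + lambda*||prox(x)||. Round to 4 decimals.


Step 1: Compute ||x||.
||x|| = 3.3409
Step 2: Compute scaling factor.
scale = max(0, 1 - 1.5/3.3409) = 0.551
Step 3: prox(x) = [-0.7519, -1.2295, 1.1441, -0.055]
||prox(x)|| = 1.8409
Step 4: Proximal objective.
0.5*||prox-x||^2 = 1.125
lambda*||prox|| = 2.7614
Total = 3.8864


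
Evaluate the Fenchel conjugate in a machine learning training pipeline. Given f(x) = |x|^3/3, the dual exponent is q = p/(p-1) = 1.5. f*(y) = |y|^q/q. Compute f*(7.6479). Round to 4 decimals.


The conjugate exponent q satisfies 1/p + 1/q = 1.
p = 3, so q = 3/(3 - 1) = 1.5
|y|^q = 7.6479^1.5 = 21.1501
f*(7.6479) = 21.1501 / 1.5 = 14.1001


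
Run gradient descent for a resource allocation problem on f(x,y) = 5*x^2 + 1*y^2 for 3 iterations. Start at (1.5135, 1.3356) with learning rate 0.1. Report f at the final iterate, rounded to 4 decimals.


Gradient descent on f(x,y) = 5*x^2 + 1*y^2.
Starting point: (1.5135, 1.3356), alpha = 0.1
Step 1: grad_x = 2*5*1.5135 = 15.135, grad_y = 2*1*1.3356 = 2.6712
  x_1 = 1.5135 - 0.1*15.135 = -0.0
  y_1 = 1.3356 - 0.1*2.6712 = 1.0685
Step 2: grad_x = 2*5*-0.0 = -0.0, grad_y = 2*1*1.0685 = 2.137
  x_2 = -0.0 - 0.1*-0.0 = 0.0
  y_2 = 1.0685 - 0.1*2.137 = 0.8548
Step 3: grad_x = 2*5*0.0 = 0.0, grad_y = 2*1*0.8548 = 1.7096
  x_3 = 0.0 - 0.1*0.0 = 0.0
  y_3 = 0.8548 - 0.1*1.7096 = 0.6838
f(0.0, 0.6838) = 5*0.0^2 + 1*0.6838^2 = 0.4676


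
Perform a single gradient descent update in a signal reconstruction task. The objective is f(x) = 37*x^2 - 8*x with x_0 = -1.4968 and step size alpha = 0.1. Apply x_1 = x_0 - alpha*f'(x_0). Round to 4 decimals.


We compute the gradient at x_0 and apply the update.
f'(x) = 74*x - 8
f'(-1.4968) = 74*-1.4968 - 8 = -118.7632
x_1 = -1.4968 - 0.1*-118.7632 = 10.3795


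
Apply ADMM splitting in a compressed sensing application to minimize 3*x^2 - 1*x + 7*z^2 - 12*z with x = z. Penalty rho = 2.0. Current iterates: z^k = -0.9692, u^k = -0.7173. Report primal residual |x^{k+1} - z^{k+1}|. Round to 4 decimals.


ADMM iteration with rho = 2.0, z^k = -0.9692, u^k = -0.7173
Step 1: x-update.
Minimize 3*x^2 - 1*x + (2.0/2)*(x + 0.9692 - 0.7173)^2
FOC: (2*3 + 2.0)*x = 1 + 2.0*(-0.9692 + 0.7173)
x^{k+1} = 0.062
Step 2: z-update.
Minimize 7*z^2 - 12*z + (2.0/2)*(0.062 - z - 0.7173)^2
FOC: (2*7 + 2.0)*z = 12 + 2.0*(0.062 - 0.7173)
z^{k+1} = 0.6681
Step 3: u-update.
u^{k+1} = -0.7173 + 0.062 - 0.6681 = -1.3234
Step 4: Primal residual = |0.062 - 0.6681| = 0.6061


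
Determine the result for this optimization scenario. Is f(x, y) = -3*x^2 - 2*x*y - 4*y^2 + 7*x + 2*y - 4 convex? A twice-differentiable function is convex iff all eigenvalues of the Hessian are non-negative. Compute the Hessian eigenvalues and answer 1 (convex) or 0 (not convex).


The Hessian of f(x,y) = -3*x^2 - 2*x*y - 4*y^2 + 7*x + 2*y - 4 is:
H = [[-6, -2], [-2, -8]]
Trace = -6 - 8 = -14
Determinant = -6*-8 - (-2)^2 = 44
Discriminant = (-14)^2 - 4*44 = 20.0
Eigenvalues: lambda_1 = -9.2361, lambda_2 = -4.7639
The function is not convex.

0


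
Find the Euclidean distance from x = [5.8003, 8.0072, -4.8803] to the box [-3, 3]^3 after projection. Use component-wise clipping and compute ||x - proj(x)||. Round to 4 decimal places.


Project each component onto [-3, 3].
clip(5.8003) = 3.0, clip(8.0072) = 3.0, clip(-4.8803) = -3.0
Projection = [3.0, 3.0, -3.0]
Squared diffs: [7.8417, 25.0721, 3.5355]
Distance = sqrt(36.4493) = 6.0373


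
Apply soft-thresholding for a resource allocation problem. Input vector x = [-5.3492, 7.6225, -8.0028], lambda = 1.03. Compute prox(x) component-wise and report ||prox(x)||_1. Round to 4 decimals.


Soft-thresholding with lambda = 1.03:
prox(-5.3492) = sign(-5.3492)*max(|-5.3492| - 1.03, 0) = -4.3192
prox(7.6225) = sign(7.6225)*max(|7.6225| - 1.03, 0) = 6.5925
prox(-8.0028) = sign(-8.0028)*max(|-8.0028| - 1.03, 0) = -6.9728
prox(x) = [-4.3192, 6.5925, -6.9728]
||prox(x)||_1 = 4.3192 + 6.5925 + 6.9728 = 17.8845


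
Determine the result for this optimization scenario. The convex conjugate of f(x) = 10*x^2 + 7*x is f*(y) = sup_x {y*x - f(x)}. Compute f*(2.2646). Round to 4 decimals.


f*(y) = sup_x {y*x - a*x^2 - b*x} = sup_x {(y-b)*x - a*x^2}
FOC: (y - b) - 2a*x = 0 => x* = (y - b)/(2a)
x* = (2.2646 - 7)/(2*10) = -0.2368
f*(2.2646) = (y-b)^2/(4a) = (2.2646 - 7)^2/(4*10)
= 22.424/40 = 0.5606


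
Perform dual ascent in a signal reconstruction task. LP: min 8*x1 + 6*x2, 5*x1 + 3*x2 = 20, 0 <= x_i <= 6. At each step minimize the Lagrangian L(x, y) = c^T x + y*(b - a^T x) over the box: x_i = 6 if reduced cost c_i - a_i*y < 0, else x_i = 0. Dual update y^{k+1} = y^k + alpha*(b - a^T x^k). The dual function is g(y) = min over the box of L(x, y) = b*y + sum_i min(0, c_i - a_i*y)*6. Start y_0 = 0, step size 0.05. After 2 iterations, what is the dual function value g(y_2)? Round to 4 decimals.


Dual ascent for LP: min 8*x1 + 6*x2, 5*x1 + 3*x2 = 20, 0 <= x_i <= 6
Step 1: y^k = 0.0, reduced costs: (8.0, 6.0)
  x^k = (0.0, 0.0), subgradient = b - a^T x = 20.0
  y^{k+1} = 0.0 + 0.05*20.0 = 1.0
Step 2: y^k = 1.0, reduced costs: (3.0, 3.0)
  x^k = (0.0, 0.0), subgradient = b - a^T x = 20.0
  y^{k+1} = 1.0 + 0.05*20.0 = 2.0
Dual objective at y_2 = 2.0: reduced costs (-2.0, 0.0), box minimizer x = (6.0, 0.0)
g(y_2) = b*y + (c1 - a1*y)*x1 + (c2 - a2*y)*x2 = 20*2.0 + (-2.0)*6.0 + 0.0*0.0 = 40.0 - 12.0 + 0.0 = 28.0


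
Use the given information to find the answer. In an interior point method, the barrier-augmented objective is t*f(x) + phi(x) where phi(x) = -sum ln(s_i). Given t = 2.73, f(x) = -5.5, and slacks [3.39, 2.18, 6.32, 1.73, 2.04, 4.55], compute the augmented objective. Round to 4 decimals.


Step 1: Compute log-barrier.
ln values: [1.2208, 0.7793, 1.8437, 0.5481, 0.7129, 1.5151]
phi = -(1.2208 + 0.7793 + 1.8437 + 0.5481 + 0.7129 + 1.5151) = -6.6201
Step 2: Compute augmented objective.
t*f(x) = 2.73*-5.5 = -15.015
Total = -15.015 - 6.6201 = -21.6351


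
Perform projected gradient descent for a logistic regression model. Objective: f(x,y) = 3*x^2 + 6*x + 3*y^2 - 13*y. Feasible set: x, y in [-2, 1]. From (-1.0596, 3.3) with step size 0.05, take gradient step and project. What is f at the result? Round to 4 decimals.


Step 1: Compute gradient at (-1.0596, 3.3).
grad_x = 2*3*-1.0596 + 6 = -0.3576
grad_y = 2*3*3.3 - 13 = 6.8
Step 2: Gradient step.
x_raw = -1.0596 - 0.05*-0.3576 = -1.0417
y_raw = 3.3 - 0.05*6.8 = 2.96
Step 3: Project onto [-2, 1].
x_proj = clip(-1.0417) = -1.0417
y_proj = clip(2.96) = 1.0
Step 4: Evaluate f.
f(-1.0417, 1.0) = -12.9948


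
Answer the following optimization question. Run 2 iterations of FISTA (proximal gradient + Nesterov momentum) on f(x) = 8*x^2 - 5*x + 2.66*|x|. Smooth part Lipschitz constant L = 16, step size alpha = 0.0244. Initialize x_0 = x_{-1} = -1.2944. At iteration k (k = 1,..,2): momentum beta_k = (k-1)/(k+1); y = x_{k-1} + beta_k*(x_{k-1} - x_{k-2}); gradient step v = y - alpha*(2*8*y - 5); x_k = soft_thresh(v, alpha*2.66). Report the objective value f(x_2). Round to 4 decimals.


FISTA on f(x) = 8*x^2 - 5*x + 2.66*|x|
L = 16, alpha = 0.0244
Iteration 1: beta = 0.0, y = -1.2944 + 0.0*(-1.2944 + 1.2944) = -1.2944
  grad(y) = -25.7104, v = y - alpha*grad = -0.6671
  prox(v) = soft_thresh(-0.6671, 0.0649) = -0.6022
Iteration 2: beta = 0.3333, y = -0.6022 + 0.3333*(-0.6022 + 1.2944) = -0.3714
  grad(y) = -10.9427, v = y - alpha*grad = -0.1044
  prox(v) = soft_thresh(-0.1044, 0.0649) = -0.0395
f(x_2) = 8*(-0.0395)^2 - 5*(-0.0395) + 2.66*|-0.0395| = 0.3151


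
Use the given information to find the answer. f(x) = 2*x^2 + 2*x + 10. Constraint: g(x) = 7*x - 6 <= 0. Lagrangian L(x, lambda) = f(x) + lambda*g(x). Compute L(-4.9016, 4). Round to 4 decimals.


Step 1: Evaluate f(x).
f(-4.9016) = 2*(-4.9016)^2 + 2*(-4.9016) + 10 = 48.2482
Step 2: Evaluate g(x).
g(-4.9016) = 7*-4.9016 - 6 = -40.3112
Step 3: Compute Lagrangian.
L = 48.2482 + 4*-40.3112 = -112.9966


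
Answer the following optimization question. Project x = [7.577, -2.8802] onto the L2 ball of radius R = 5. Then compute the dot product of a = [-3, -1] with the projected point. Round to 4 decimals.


Step 1: Compute ||x|| (intermediates to 6 decimals).
||x|| = sqrt(7.577^2 + (-2.8802)^2) = 8.105953
Step 2: Project.
Since ||x|| > R, scale = R/||x|| = 5/8.105953 = 0.616831, proj(x) = scale * x
proj(x) = [4.673728, -1.776597]
Step 3: Dot product.
a^T * proj(x) = -3*4.673728 - 1*(-1.776597) = -12.2446


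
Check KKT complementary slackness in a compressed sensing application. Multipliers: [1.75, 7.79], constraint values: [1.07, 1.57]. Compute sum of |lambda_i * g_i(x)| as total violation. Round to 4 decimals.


KKT complementary slackness check:
lambda_1 * g_1 = 1.75 * 1.07 = 1.8725
lambda_2 * g_2 = 7.79 * 1.57 = 12.2303
Total violation = 1.8725 + 12.2303 = 14.1028


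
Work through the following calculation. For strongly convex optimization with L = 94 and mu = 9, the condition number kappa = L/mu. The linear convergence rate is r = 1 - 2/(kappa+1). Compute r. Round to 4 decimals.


Step 1: Compute the condition number.
kappa = L/mu = 94/9 = 10.4444
Step 2: Compute the convergence rate.
r = 1 - 2/(kappa + 1) = 1 - 2*mu/(L + mu) = (L - mu)/(L + mu) = 85/103 = 0.8252


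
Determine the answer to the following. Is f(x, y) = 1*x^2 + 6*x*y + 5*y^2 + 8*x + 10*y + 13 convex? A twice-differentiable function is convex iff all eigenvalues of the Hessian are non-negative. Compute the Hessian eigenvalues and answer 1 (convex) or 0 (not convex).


The Hessian of f(x,y) = 1*x^2 + 6*x*y + 5*y^2 + 8*x + 10*y + 13 is:
H = [[2, 6], [6, 10]]
Trace = 2 + 10 = 12
Determinant = 2*10 - (6)^2 = -16
Discriminant = (12)^2 - 4*-16 = 208.0
Eigenvalues: lambda_1 = -1.2111, lambda_2 = 13.2111
The function is not convex.

0


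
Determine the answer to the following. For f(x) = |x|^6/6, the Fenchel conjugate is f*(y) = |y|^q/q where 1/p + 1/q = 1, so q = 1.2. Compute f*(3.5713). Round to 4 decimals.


The conjugate exponent q satisfies 1/p + 1/q = 1.
p = 6, so q = 6/(6 - 1) = 1.2
|y|^q = 3.5713^1.2 = 4.6067
f*(3.5713) = 4.6067 / 1.2 = 3.8389


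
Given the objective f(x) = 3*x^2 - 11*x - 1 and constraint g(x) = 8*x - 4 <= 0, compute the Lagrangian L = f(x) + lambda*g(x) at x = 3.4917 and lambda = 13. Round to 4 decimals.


Step 1: Evaluate f(x).
f(3.4917) = 3*3.4917^2 - 11*3.4917 - 1 = -2.8328
Step 2: Evaluate g(x).
g(3.4917) = 8*3.4917 - 4 = 23.9336
Step 3: Compute Lagrangian.
L = -2.8328 + 13*23.9336 = 308.304


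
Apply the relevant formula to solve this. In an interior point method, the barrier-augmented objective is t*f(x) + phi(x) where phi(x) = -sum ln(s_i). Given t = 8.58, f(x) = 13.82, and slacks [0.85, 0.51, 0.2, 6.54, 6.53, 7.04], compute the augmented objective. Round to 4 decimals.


Step 1: Compute log-barrier.
ln values: [-0.1625, -0.6733, -1.6094, 1.8779, 1.8764, 1.9516]
phi = -(-0.1625 - 0.6733 - 1.6094 + 1.8779 + 1.8764 + 1.9516) = -3.2607
Step 2: Compute augmented objective.
t*f(x) = 8.58*13.82 = 118.5756
Total = 118.5756 - 3.2607 = 115.3149


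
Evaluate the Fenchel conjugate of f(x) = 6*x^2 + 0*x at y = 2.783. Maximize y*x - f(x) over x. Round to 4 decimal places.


f*(y) = sup_x {y*x - a*x^2 - b*x} = sup_x {(y-b)*x - a*x^2}
FOC: (y - b) - 2a*x = 0 => x* = (y - b)/(2a)
x* = (2.783 - 0)/(2*6) = 0.2319
f*(2.783) = (y-b)^2/(4a) = (2.783 - 0)^2/(4*6)
= 7.7451/24 = 0.3227


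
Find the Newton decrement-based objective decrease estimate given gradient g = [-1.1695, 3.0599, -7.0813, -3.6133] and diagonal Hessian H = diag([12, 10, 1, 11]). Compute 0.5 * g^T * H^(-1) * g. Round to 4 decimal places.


Step 1: H is diagonal, so H^(-1) * g = [-0.0975, 0.306, -7.0813, -0.3285].
Step 2: g^T H^(-1) g = sum_i g_i^2 / H_ii
  = (-1.1695)^2/12 + (3.0599)^2/10 + (-7.0813)^2/1 + (-3.6133)^2/11
  = 0.114 + 0.9363 + 50.1448 + 1.1869 = 52.382
Step 3: Objective decrease = 0.5 * g^T H^(-1) g = 26.191


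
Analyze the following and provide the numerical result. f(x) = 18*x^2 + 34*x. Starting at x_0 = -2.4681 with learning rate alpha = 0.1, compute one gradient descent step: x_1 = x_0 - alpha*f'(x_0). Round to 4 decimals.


We compute the gradient at x_0 and apply the update.
f'(x) = 36*x + 34
f'(-2.4681) = 36*-2.4681 + 34 = -54.8516
x_1 = -2.4681 - 0.1*-54.8516 = 3.0171


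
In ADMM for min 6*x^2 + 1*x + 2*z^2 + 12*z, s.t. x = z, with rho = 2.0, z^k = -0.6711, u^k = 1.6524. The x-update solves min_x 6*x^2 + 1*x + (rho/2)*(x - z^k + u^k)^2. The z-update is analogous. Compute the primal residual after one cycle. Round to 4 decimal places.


ADMM iteration with rho = 2.0, z^k = -0.6711, u^k = 1.6524
Step 1: x-update.
Minimize 6*x^2 + 1*x + (2.0/2)*(x + 0.6711 + 1.6524)^2
FOC: (2*6 + 2.0)*x = -1 + 2.0*(-0.6711 - 1.6524)
x^{k+1} = -0.4034
Step 2: z-update.
Minimize 2*z^2 + 12*z + (2.0/2)*(-0.4034 - z + 1.6524)^2
FOC: (2*2 + 2.0)*z = -12 + 2.0*(-0.4034 + 1.6524)
z^{k+1} = -1.5837
Step 3: u-update.
u^{k+1} = 1.6524 - 0.4034 + 1.5837 = 2.8327
Step 4: Primal residual = |-0.4034 + 1.5837| = 1.1803


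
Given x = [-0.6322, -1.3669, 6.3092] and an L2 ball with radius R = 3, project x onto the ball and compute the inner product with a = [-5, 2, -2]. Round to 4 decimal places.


Step 1: Compute ||x|| (intermediates to 6 decimals).
||x|| = sqrt((-0.6322)^2 + (-1.3669)^2 + 6.3092^2) = 6.486455
Step 2: Project.
Since ||x|| > R, scale = R/||x|| = 3/6.486455 = 0.462502, proj(x) = scale * x
proj(x) = [-0.292394, -0.632194, 2.918018]
Step 3: Dot product.
a^T * proj(x) = -5*(-0.292394) + 2*(-0.632194) - 2*2.918018 = -5.6385


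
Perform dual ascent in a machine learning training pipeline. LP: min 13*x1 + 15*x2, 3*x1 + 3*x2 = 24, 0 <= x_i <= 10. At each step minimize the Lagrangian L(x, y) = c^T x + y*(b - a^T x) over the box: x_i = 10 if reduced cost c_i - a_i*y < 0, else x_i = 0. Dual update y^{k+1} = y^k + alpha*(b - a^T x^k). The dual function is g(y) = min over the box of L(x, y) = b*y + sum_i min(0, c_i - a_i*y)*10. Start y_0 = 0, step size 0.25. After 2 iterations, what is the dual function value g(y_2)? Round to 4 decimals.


Dual ascent for LP: min 13*x1 + 15*x2, 3*x1 + 3*x2 = 24, 0 <= x_i <= 10
Step 1: y^k = 0.0, reduced costs: (13.0, 15.0)
  x^k = (0.0, 0.0), subgradient = b - a^T x = 24.0
  y^{k+1} = 0.0 + 0.25*24.0 = 6.0
Step 2: y^k = 6.0, reduced costs: (-5.0, -3.0)
  x^k = (10.0, 10.0), subgradient = b - a^T x = -36.0
  y^{k+1} = 6.0 + 0.25*-36.0 = -3.0
Dual objective at y_2 = -3.0: reduced costs (22.0, 24.0), box minimizer x = (0.0, 0.0)
g(y_2) = b*y + (c1 - a1*y)*x1 + (c2 - a2*y)*x2 = 24*(-3.0) + 22.0*0.0 + 24.0*0.0 = -72.0 + 0.0 + 0.0 = -72.0


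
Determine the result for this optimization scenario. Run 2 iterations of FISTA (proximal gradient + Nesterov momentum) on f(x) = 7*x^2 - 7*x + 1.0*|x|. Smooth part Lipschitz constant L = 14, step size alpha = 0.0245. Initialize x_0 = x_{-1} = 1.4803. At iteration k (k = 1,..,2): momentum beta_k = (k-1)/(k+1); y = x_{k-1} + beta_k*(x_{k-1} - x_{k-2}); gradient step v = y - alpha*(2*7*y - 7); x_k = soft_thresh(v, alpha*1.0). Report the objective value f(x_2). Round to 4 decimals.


FISTA on f(x) = 7*x^2 - 7*x + 1.0*|x|
L = 14, alpha = 0.0245
Iteration 1: beta = 0.0, y = 1.4803 + 0.0*(1.4803 - 1.4803) = 1.4803
  grad(y) = 13.7242, v = y - alpha*grad = 1.1441
  prox(v) = soft_thresh(1.1441, 0.0245) = 1.1196
Iteration 2: beta = 0.3333, y = 1.1196 + 0.3333*(1.1196 - 1.4803) = 0.9993
  grad(y) = 6.9903, v = y - alpha*grad = 0.828
  prox(v) = soft_thresh(0.828, 0.0245) = 0.8035
f(x_2) = 7*0.8035^2 - 7*0.8035 + 1.0*|0.8035| = -0.3015


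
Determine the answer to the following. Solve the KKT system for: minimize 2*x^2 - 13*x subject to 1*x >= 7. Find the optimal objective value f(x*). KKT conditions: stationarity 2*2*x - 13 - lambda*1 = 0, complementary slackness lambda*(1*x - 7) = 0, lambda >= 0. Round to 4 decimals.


Step 1: Try lambda = 0 (constraint inactive).
x_unc = 13/(2*2) = 3.25
Check: 1*3.25 = 3.25 < 7 -- violated!
Step 2: Constraint must be active: 1*x = 7
x* = 7/1 = 7.0
lambda = (2*2*7.0 - 13)/1 = 15.0
Step 3: Compute optimal value.
f(x*) = 2*7.0^2 - 13*7.0 = 7.0


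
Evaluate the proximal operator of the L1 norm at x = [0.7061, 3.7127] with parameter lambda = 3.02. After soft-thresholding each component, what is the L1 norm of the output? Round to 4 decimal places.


Soft-thresholding with lambda = 3.02:
prox(0.7061) = sign(0.7061)*max(|0.7061| - 3.02, 0) = 0.0
prox(3.7127) = sign(3.7127)*max(|3.7127| - 3.02, 0) = 0.6927
prox(x) = [0.0, 0.6927]
||prox(x)||_1 = 0.0 + 0.6927 = 0.6927


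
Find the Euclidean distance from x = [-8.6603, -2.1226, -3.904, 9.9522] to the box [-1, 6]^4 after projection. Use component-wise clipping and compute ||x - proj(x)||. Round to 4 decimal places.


Project each component onto [-1, 6].
clip(-8.6603) = -1.0, clip(-2.1226) = -1.0, clip(-3.904) = -1.0, clip(9.9522) = 6.0
Projection = [-1.0, -1.0, -1.0, 6.0]
Squared diffs: [58.6802, 1.2602, 8.4332, 15.6199]
Distance = sqrt(83.9935) = 9.1648


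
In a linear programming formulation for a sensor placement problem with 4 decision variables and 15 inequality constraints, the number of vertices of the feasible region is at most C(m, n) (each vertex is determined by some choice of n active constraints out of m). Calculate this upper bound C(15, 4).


Each vertex corresponds to some choice of n active constraints out of m, so the number of vertices is at most C(m, n) = m! / (n!(m-n)!).
m = 15, n = 4
Numerator: 15 * 14 * 13 * 12
Denominator: 4! = 24
C(15, 4) = 1365


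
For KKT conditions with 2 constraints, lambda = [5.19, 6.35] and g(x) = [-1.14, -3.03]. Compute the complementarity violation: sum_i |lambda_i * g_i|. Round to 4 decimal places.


KKT complementary slackness check:
lambda_1 * g_1 = 5.19 * -1.14 = -5.9166
lambda_2 * g_2 = 6.35 * -3.03 = -19.2405
Total violation = 5.9166 + 19.2405 = 25.1571


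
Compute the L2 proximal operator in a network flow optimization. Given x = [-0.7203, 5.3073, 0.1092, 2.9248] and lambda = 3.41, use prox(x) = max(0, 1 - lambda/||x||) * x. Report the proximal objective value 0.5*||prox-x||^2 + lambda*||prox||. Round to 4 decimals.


Step 1: Compute ||x||.
||x|| = 6.1035
Step 2: Compute scaling factor.
scale = max(0, 1 - 3.41/6.1035) = 0.4413
Step 3: prox(x) = [-0.3179, 2.3421, 0.0482, 1.2907]
||prox(x)|| = 2.6935
Step 4: Proximal objective.
0.5*||prox-x||^2 = 5.8141
lambda*||prox|| = 9.1848
Total = 14.9989


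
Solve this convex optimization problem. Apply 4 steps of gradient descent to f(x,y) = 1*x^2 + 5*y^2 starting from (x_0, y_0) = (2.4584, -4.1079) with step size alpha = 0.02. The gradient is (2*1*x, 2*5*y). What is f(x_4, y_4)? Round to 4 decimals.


Gradient descent on f(x,y) = 1*x^2 + 5*y^2.
Starting point: (2.4584, -4.1079), alpha = 0.02
Step 1: grad_x = 2*1*2.4584 = 4.9168, grad_y = 2*5*-4.1079 = -41.079
  x_1 = 2.4584 - 0.02*4.9168 = 2.3601
  y_1 = -4.1079 - 0.02*-41.079 = -3.2863
Step 2: grad_x = 2*1*2.3601 = 4.7201, grad_y = 2*5*-3.2863 = -32.8632
  x_2 = 2.3601 - 0.02*4.7201 = 2.2657
  y_2 = -3.2863 - 0.02*-32.8632 = -2.6291
Step 3: grad_x = 2*1*2.2657 = 4.5313, grad_y = 2*5*-2.6291 = -26.2906
  x_3 = 2.2657 - 0.02*4.5313 = 2.175
  y_3 = -2.6291 - 0.02*-26.2906 = -2.1032
Step 4: grad_x = 2*1*2.175 = 4.3501, grad_y = 2*5*-2.1032 = -21.0324
  x_4 = 2.175 - 0.02*4.3501 = 2.088
  y_4 = -2.1032 - 0.02*-21.0324 = -1.6826
f(2.088, -1.6826) = 1*2.088^2 + 5*(-1.6826)^2 = 18.5155


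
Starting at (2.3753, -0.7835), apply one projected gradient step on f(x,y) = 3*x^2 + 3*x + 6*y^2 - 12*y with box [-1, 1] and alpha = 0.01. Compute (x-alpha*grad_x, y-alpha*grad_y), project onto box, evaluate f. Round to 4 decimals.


Step 1: Compute gradient at (2.3753, -0.7835).
grad_x = 2*3*2.3753 + 3 = 17.2518
grad_y = 2*6*-0.7835 - 12 = -21.402
Step 2: Gradient step.
x_raw = 2.3753 - 0.01*17.2518 = 2.2028
y_raw = -0.7835 - 0.01*-21.402 = -0.5695
Step 3: Project onto [-1, 1].
x_proj = clip(2.2028) = 1.0
y_proj = clip(-0.5695) = -0.5695
Step 4: Evaluate f.
f(1.0, -0.5695) = 14.7796


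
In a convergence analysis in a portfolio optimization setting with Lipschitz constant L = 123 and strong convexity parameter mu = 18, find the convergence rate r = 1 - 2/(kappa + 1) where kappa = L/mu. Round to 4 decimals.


Step 1: Compute the condition number.
kappa = L/mu = 123/18 = 6.8333
Step 2: Compute the convergence rate.
r = 1 - 2/(kappa + 1) = 1 - 2*mu/(L + mu) = (L - mu)/(L + mu) = 105/141 = 0.7447


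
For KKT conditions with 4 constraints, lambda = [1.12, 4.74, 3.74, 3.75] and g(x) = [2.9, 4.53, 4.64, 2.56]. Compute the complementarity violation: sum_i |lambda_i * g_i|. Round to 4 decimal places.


KKT complementary slackness check:
lambda_1 * g_1 = 1.12 * 2.9 = 3.248
lambda_2 * g_2 = 4.74 * 4.53 = 21.4722
lambda_3 * g_3 = 3.74 * 4.64 = 17.3536
lambda_4 * g_4 = 3.75 * 2.56 = 9.6
Total violation = 3.248 + 21.4722 + 17.3536 + 9.6 = 51.6738


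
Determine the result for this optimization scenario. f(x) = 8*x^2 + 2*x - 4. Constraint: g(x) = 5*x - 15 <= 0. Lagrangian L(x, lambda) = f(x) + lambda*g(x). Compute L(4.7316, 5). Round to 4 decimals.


Step 1: Evaluate f(x).
f(4.7316) = 8*4.7316^2 + 2*4.7316 - 4 = 184.5675
Step 2: Evaluate g(x).
g(4.7316) = 5*4.7316 - 15 = 8.658
Step 3: Compute Lagrangian.
L = 184.5675 + 5*8.658 = 227.8575


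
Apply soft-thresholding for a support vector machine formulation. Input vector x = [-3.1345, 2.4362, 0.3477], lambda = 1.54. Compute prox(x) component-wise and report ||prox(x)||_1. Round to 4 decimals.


Soft-thresholding with lambda = 1.54:
prox(-3.1345) = sign(-3.1345)*max(|-3.1345| - 1.54, 0) = -1.5945
prox(2.4362) = sign(2.4362)*max(|2.4362| - 1.54, 0) = 0.8962
prox(0.3477) = sign(0.3477)*max(|0.3477| - 1.54, 0) = 0.0
prox(x) = [-1.5945, 0.8962, 0.0]
||prox(x)||_1 = 1.5945 + 0.8962 + 0.0 = 2.4907


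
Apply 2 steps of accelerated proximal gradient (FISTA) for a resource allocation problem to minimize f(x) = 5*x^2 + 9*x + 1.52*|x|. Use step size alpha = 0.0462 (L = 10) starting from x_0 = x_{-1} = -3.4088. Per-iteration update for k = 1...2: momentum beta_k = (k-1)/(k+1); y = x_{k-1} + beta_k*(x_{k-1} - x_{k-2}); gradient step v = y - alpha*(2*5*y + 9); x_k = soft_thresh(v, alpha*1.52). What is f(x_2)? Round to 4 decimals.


FISTA on f(x) = 5*x^2 + 9*x + 1.52*|x|
L = 10, alpha = 0.0462
Iteration 1: beta = 0.0, y = -3.4088 + 0.0*(-3.4088 + 3.4088) = -3.4088
  grad(y) = -25.088, v = y - alpha*grad = -2.2497
  prox(v) = soft_thresh(-2.2497, 0.0702) = -2.1795
Iteration 2: beta = 0.3333, y = -2.1795 + 0.3333*(-2.1795 + 3.4088) = -1.7697
  grad(y) = -8.6975, v = y - alpha*grad = -1.3679
  prox(v) = soft_thresh(-1.3679, 0.0702) = -1.2977
f(x_2) = 5*(-1.2977)^2 + 9*(-1.2977) + 1.52*|-1.2977| = -1.2867


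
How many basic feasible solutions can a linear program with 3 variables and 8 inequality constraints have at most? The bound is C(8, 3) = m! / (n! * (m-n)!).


Each vertex corresponds to some choice of n active constraints out of m, so the number of vertices is at most C(m, n) = m! / (n!(m-n)!).
m = 8, n = 3
Numerator: 8 * 7 * 6
Denominator: 3! = 6
C(8, 3) = 56


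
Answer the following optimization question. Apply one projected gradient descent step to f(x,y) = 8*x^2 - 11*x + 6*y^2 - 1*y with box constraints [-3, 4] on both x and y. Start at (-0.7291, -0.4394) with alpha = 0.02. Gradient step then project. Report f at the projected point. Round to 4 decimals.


Step 1: Compute gradient at (-0.7291, -0.4394).
grad_x = 2*8*-0.7291 - 11 = -22.6656
grad_y = 2*6*-0.4394 - 1 = -6.2728
Step 2: Gradient step.
x_raw = -0.7291 - 0.02*-22.6656 = -0.2758
y_raw = -0.4394 - 0.02*-6.2728 = -0.3139
Step 3: Project onto [-3, 4].
x_proj = clip(-0.2758) = -0.2758
y_proj = clip(-0.3139) = -0.3139
Step 4: Evaluate f.
f(-0.2758, -0.3139) = 4.5474


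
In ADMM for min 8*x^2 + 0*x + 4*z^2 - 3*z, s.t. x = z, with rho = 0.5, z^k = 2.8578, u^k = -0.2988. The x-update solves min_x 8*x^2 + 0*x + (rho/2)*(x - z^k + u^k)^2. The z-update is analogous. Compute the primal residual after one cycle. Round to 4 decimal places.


ADMM iteration with rho = 0.5, z^k = 2.8578, u^k = -0.2988
Step 1: x-update.
Minimize 8*x^2 + 0*x + (0.5/2)*(x - 2.8578 - 0.2988)^2
FOC: (2*8 + 0.5)*x = 0 + 0.5*(2.8578 + 0.2988)
x^{k+1} = 0.0957
Step 2: z-update.
Minimize 4*z^2 - 3*z + (0.5/2)*(0.0957 - z - 0.2988)^2
FOC: (2*4 + 0.5)*z = 3 + 0.5*(0.0957 - 0.2988)
z^{k+1} = 0.341
Step 3: u-update.
u^{k+1} = -0.2988 + 0.0957 - 0.341 = -0.5441
Step 4: Primal residual = |0.0957 - 0.341| = 0.2453


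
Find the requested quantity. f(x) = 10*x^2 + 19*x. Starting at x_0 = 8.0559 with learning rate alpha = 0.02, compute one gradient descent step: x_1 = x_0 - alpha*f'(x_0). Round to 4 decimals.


We compute the gradient at x_0 and apply the update.
f'(x) = 20*x + 19
f'(8.0559) = 20*8.0559 + 19 = 180.118
x_1 = 8.0559 - 0.02*180.118 = 4.4535


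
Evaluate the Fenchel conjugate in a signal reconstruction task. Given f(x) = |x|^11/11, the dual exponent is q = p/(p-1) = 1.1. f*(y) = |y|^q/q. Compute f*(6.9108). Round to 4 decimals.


The conjugate exponent q satisfies 1/p + 1/q = 1.
p = 11, so q = 11/(11 - 1) = 1.1
|y|^q = 6.9108^1.1 = 8.3846
f*(6.9108) = 8.3846 / 1.1 = 7.6223


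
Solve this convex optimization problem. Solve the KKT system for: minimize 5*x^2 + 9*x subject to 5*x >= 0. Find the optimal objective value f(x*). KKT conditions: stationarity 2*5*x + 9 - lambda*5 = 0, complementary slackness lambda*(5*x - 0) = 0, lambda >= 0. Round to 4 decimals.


Step 1: Try lambda = 0 (constraint inactive).
x_unc = -9/(2*5) = -0.9
Check: 5*-0.9 = -4.5 < 0 -- violated!
Step 2: Constraint must be active: 5*x = 0
x* = 0/5 = 0.0
lambda = (2*5*0.0 + 9)/5 = 1.8
Step 3: Compute optimal value.
f(x*) = 5*0.0^2 + 9*0.0 = 0.0


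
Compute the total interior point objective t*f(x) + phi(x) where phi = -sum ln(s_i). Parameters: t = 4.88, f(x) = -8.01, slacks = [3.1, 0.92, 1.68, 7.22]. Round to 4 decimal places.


Step 1: Compute log-barrier.
ln values: [1.1314, -0.0834, 0.5188, 1.9769]
phi = -(1.1314 - 0.0834 + 0.5188 + 1.9769) = -3.5437
Step 2: Compute augmented objective.
t*f(x) = 4.88*-8.01 = -39.0888
Total = -39.0888 - 3.5437 = -42.6325


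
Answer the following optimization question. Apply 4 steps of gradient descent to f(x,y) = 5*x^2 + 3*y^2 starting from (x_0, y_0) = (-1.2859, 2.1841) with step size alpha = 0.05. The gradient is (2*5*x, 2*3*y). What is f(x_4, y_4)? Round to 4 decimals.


Gradient descent on f(x,y) = 5*x^2 + 3*y^2.
Starting point: (-1.2859, 2.1841), alpha = 0.05
Step 1: grad_x = 2*5*-1.2859 = -12.859, grad_y = 2*3*2.1841 = 13.1046
  x_1 = -1.2859 - 0.05*-12.859 = -0.643
  y_1 = 2.1841 - 0.05*13.1046 = 1.5289
Step 2: grad_x = 2*5*-0.643 = -6.4295, grad_y = 2*3*1.5289 = 9.1732
  x_2 = -0.643 - 0.05*-6.4295 = -0.3215
  y_2 = 1.5289 - 0.05*9.1732 = 1.0702
Step 3: grad_x = 2*5*-0.3215 = -3.2148, grad_y = 2*3*1.0702 = 6.4213
  x_3 = -0.3215 - 0.05*-3.2148 = -0.1607
  y_3 = 1.0702 - 0.05*6.4213 = 0.7491
Step 4: grad_x = 2*5*-0.1607 = -1.6074, grad_y = 2*3*0.7491 = 4.4949
  x_4 = -0.1607 - 0.05*-1.6074 = -0.0804
  y_4 = 0.7491 - 0.05*4.4949 = 0.5244
f(-0.0804, 0.5244) = 5*(-0.0804)^2 + 3*0.5244^2 = 0.8573


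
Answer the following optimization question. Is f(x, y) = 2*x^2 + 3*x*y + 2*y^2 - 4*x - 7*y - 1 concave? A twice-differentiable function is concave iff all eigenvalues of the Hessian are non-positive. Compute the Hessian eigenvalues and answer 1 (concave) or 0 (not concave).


The Hessian of f(x,y) = 2*x^2 + 3*x*y + 2*y^2 - 4*x - 7*y - 1 is:
H = [[4, 3], [3, 4]]
Trace = 4 + 4 = 8
Determinant = 4*4 - (3)^2 = 7
Discriminant = (8)^2 - 4*7 = 36.0
Eigenvalues: lambda_1 = 1.0, lambda_2 = 7.0
The function is not concave.

0


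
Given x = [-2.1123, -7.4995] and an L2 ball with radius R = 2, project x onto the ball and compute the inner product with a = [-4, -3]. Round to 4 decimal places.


Step 1: Compute ||x|| (intermediates to 6 decimals).
||x|| = sqrt((-2.1123)^2 + (-7.4995)^2) = 7.791297
Step 2: Project.
Since ||x|| > R, scale = R/||x|| = 2/7.791297 = 0.256697, proj(x) = scale * x
proj(x) = [-0.542221, -1.925099]
Step 3: Dot product.
a^T * proj(x) = -4*(-0.542221) - 3*(-1.925099) = 7.9442


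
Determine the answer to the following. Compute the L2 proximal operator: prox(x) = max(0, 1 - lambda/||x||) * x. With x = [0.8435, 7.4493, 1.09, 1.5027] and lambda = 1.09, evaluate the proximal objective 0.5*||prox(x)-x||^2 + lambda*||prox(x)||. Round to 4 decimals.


Step 1: Compute ||x||.
||x|| = 7.7233
Step 2: Compute scaling factor.
scale = max(0, 1 - 1.09/7.7233) = 0.8589
Step 3: prox(x) = [0.7245, 6.398, 0.9362, 1.2906]
||prox(x)|| = 6.6333
Step 4: Proximal objective.
0.5*||prox-x||^2 = 0.5941
lambda*||prox|| = 7.2303
Total = 7.8244


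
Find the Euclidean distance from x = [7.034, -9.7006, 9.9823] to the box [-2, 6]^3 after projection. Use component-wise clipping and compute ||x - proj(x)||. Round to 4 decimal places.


Project each component onto [-2, 6].
clip(7.034) = 6.0, clip(-9.7006) = -2.0, clip(9.9823) = 6.0
Projection = [6.0, -2.0, 6.0]
Squared diffs: [1.0692, 59.2992, 15.8587]
Distance = sqrt(76.2271) = 8.7308


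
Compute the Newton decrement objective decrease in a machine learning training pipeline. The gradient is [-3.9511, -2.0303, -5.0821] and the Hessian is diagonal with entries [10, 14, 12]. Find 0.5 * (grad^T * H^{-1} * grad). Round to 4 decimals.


Step 1: H is diagonal, so H^(-1) * g = [-0.3951, -0.145, -0.4235].
Step 2: g^T H^(-1) g = sum_i g_i^2 / H_ii
  = (-3.9511)^2/10 + (-2.0303)^2/14 + (-5.0821)^2/12
  = 1.5611 + 0.2944 + 2.1523 = 4.0079
Step 3: Objective decrease = 0.5 * g^T H^(-1) g = 2.0039


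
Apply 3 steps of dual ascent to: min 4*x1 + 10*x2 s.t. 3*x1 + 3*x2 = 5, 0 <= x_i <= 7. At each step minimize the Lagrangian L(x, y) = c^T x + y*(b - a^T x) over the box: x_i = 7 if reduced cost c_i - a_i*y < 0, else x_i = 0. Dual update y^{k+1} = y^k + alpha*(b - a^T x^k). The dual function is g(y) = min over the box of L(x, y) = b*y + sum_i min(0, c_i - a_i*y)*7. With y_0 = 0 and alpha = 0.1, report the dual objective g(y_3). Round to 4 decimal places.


Dual ascent for LP: min 4*x1 + 10*x2, 3*x1 + 3*x2 = 5, 0 <= x_i <= 7
Step 1: y^k = 0.0, reduced costs: (4.0, 10.0)
  x^k = (0.0, 0.0), subgradient = b - a^T x = 5.0
  y^{k+1} = 0.0 + 0.1*5.0 = 0.5
Step 2: y^k = 0.5, reduced costs: (2.5, 8.5)
  x^k = (0.0, 0.0), subgradient = b - a^T x = 5.0
  y^{k+1} = 0.5 + 0.1*5.0 = 1.0
Step 3: y^k = 1.0, reduced costs: (1.0, 7.0)
  x^k = (0.0, 0.0), subgradient = b - a^T x = 5.0
  y^{k+1} = 1.0 + 0.1*5.0 = 1.5
Dual objective at y_3 = 1.5: reduced costs (-0.5, 5.5), box minimizer x = (7.0, 0.0)
g(y_3) = b*y + (c1 - a1*y)*x1 + (c2 - a2*y)*x2 = 5*1.5 + (-0.5)*7.0 + 5.5*0.0 = 7.5 - 3.5 + 0.0 = 4.0


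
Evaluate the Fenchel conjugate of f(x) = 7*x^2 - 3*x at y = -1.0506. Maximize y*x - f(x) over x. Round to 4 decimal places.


f*(y) = sup_x {y*x - a*x^2 - b*x} = sup_x {(y-b)*x - a*x^2}
FOC: (y - b) - 2a*x = 0 => x* = (y - b)/(2a)
x* = (-1.0506 + 3)/(2*7) = 0.1392
f*(-1.0506) = (y-b)^2/(4a) = (-1.0506 + 3)^2/(4*7)
= 3.8002/28 = 0.1357


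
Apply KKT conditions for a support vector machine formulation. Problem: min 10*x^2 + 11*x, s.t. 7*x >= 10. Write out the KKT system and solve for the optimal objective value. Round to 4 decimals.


Step 1: Try lambda = 0 (constraint inactive).
x_unc = -11/(2*10) = -0.55
Check: 7*-0.55 = -3.85 < 10 -- violated!
Step 2: Constraint must be active: 7*x = 10
x* = 10/7 = 1.4286 (rounded; the exact value 10/7 is used below)
lambda = (2*10*(10/7) + 11)/7 = 5.6531
Step 3: Compute optimal value.
f(x*) = 10*(10/7)^2 + 11*(10/7) = 36.1224


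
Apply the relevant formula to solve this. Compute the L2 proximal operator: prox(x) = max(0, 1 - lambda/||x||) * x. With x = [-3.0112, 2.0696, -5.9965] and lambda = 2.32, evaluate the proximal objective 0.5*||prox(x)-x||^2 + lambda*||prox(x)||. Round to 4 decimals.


Step 1: Compute ||x||.
||x|| = 7.022
Step 2: Compute scaling factor.
scale = max(0, 1 - 2.32/7.022) = 0.6696
Step 3: prox(x) = [-2.0163, 1.3858, -4.0153]
||prox(x)|| = 4.702
Step 4: Proximal objective.
0.5*||prox-x||^2 = 2.6912
lambda*||prox|| = 10.9086
Total = 13.5999


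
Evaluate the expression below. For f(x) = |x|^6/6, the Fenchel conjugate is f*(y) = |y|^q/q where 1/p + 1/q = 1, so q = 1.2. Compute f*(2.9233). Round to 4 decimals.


The conjugate exponent q satisfies 1/p + 1/q = 1.
p = 6, so q = 6/(6 - 1) = 1.2
|y|^q = 2.9233^1.2 = 3.6228
f*(2.9233) = 3.6228 / 1.2 = 3.019


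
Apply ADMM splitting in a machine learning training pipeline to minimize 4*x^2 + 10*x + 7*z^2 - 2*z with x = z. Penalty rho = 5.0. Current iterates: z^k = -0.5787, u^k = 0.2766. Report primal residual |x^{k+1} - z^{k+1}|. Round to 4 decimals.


ADMM iteration with rho = 5.0, z^k = -0.5787, u^k = 0.2766
Step 1: x-update.
Minimize 4*x^2 + 10*x + (5.0/2)*(x + 0.5787 + 0.2766)^2
FOC: (2*4 + 5.0)*x = -10 + 5.0*(-0.5787 - 0.2766)
x^{k+1} = -1.0982
Step 2: z-update.
Minimize 7*z^2 - 2*z + (5.0/2)*(-1.0982 - z + 0.2766)^2
FOC: (2*7 + 5.0)*z = 2 + 5.0*(-1.0982 + 0.2766)
z^{k+1} = -0.1109
Step 3: u-update.
u^{k+1} = 0.2766 - 1.0982 + 0.1109 = -0.7106
Step 4: Primal residual = |-1.0982 + 0.1109| = 0.9872


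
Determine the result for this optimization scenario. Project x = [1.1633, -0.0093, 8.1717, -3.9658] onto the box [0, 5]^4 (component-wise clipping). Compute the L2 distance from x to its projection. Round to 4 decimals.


Project each component onto [0, 5].
clip(1.1633) = 1.1633, clip(-0.0093) = 0.0, clip(8.1717) = 5.0, clip(-3.9658) = 0.0
Projection = [1.1633, 0.0, 5.0, 0.0]
Squared diffs: [0.0, 0.0001, 10.0597, 15.7276]
Distance = sqrt(25.7874) = 5.0781


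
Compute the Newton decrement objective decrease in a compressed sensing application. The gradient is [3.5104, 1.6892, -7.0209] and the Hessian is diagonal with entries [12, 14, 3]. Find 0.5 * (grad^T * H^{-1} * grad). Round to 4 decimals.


Step 1: H is diagonal, so H^(-1) * g = [0.2925, 0.1207, -2.3403].
Step 2: g^T H^(-1) g = sum_i g_i^2 / H_ii
  = (3.5104)^2/12 + (1.6892)^2/14 + (-7.0209)^2/3
  = 1.0269 + 0.2038 + 16.431 = 17.6617
Step 3: Objective decrease = 0.5 * g^T H^(-1) g = 8.8309
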